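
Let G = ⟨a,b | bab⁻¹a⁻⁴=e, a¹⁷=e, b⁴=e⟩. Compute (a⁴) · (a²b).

Compute (a⁴) · (a²b) by multiplying left to right and reducing via the relations at each step:
  (a⁴) · a² = a⁶
  (a⁶) · b = a⁶b

Answer: a⁶b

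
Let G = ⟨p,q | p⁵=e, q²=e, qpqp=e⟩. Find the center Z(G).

An element z ∈ Z(G) iff z commutes with every generator.
For example e is central: e·p = p = p·e; e·q = q = q·e.
Whereas p ∉ Z(G) since p·q = pq ≠ p⁴q = q·p.
Checking each of the 10 elements this way gives Z(G) = {e}, of order 1.

Answer: {e}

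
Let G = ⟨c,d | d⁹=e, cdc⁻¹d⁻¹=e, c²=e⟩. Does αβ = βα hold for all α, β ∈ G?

Each pair of generators commutes: c·d = cd = d·c. Since the generators pairwise commute, every element of G commutes with every other, so G is abelian.

Answer: Yes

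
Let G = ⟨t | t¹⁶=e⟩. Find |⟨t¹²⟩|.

|⟨t¹²⟩| equals the order of t¹². Compute successive powers until reaching e:
  (t¹²)¹ = t¹², (t¹²)² = t⁸, (t¹²)³ = t⁴, (t¹²)⁴ = e.
The smallest positive k with (t¹²)ᵏ = e is 4, so |⟨t¹²⟩| = 4.

Answer: 4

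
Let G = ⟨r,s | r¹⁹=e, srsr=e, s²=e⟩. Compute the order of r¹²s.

Compute successive powers until reaching e:
  (r¹²s)¹ = r¹²s, (r¹²s)² = e.
The smallest positive k with (r¹²s)ᵏ = e is 2.

Answer: 2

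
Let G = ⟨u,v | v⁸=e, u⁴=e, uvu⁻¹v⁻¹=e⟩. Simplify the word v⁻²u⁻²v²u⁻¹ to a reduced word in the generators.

Multiply left to right, reducing at each step:
  (v⁶) · u⁻² = u²v⁶
  (u²v⁶) · v² = u²
  (u²) · u⁻¹ = u

Answer: u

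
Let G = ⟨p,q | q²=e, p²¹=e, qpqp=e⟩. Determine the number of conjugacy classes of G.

The conjugacy classes (representative and size) are:
  [e] (size 1), [p²⁰] (size 2), [p²] (size 2), [p³] (size 2), [p¹⁷] (size 2), [p⁵] (size 2), [p⁶] (size 2), [p⁷] (size 2), [p⁸] (size 2), [p⁹] (size 2), [p¹⁰] (size 2), [q] (size 21).
Class equation: 1 + 2 + 2 + 2 + 2 + 2 + 2 + 2 + 2 + 2 + 2 + 21 = 42 = |G|. So G has 12 conjugacy classes.

Answer: 12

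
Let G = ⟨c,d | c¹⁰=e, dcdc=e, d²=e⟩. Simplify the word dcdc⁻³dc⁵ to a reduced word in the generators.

Multiply left to right, reducing at each step:
  d · c = c⁹d
  (c⁹d) · d = c⁹
  (c⁹) · c⁻³ = c⁶
  (c⁶) · d = c⁶d
  (c⁶d) · c⁵ = cd

Answer: cd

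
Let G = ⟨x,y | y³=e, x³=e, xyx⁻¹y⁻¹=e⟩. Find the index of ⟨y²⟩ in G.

First find ord(y²) by computing successive powers:
  (y²)¹ = y², (y²)² = y, (y²)³ = e.
So |⟨y²⟩| = ord(y²) = 3. With |G| = 9, by Lagrange [G : ⟨y²⟩] = 9/3 = 3.

Answer: 3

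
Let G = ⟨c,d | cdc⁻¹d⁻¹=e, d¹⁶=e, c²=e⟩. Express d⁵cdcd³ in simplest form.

Multiply left to right, reducing at each step:
  (d⁵) · c = cd⁵
  (cd⁵) · d = cd⁶
  (cd⁶) · c = d⁶
  (d⁶) · d³ = d⁹

Answer: d⁹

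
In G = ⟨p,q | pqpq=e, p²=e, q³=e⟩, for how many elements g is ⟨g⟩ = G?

⟨g⟩ = G would require ord(g) = |G| = 6, but the maximum element order in G is 3 < 6. So G is not cyclic and no single element generates it: the count is 0.

Answer: 0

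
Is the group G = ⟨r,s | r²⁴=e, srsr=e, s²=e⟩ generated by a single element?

Every cyclic group is abelian. But r·s = rs while s·r = r²³s, so r·s ≠ s·r and G is not abelian. Hence G is not cyclic.

Answer: No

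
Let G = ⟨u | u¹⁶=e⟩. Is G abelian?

G has a single generator, so G is cyclic and hence abelian.

Answer: Yes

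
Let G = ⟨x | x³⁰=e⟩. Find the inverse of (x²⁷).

The order of (x²⁷) is 10 (smallest k with (x²⁷)ᵏ = e), so (x²⁷)⁻¹ = (x²⁷)⁹ = x³.
Check: (x²⁷) · (x³) → (x²⁷) · x³ = e, giving e as required.

Answer: x³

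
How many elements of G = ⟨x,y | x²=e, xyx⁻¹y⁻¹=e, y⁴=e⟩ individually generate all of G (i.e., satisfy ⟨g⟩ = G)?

⟨g⟩ = G would require ord(g) = |G| = 8, but the maximum element order in G is 4 < 8. So G is not cyclic and no single element generates it: the count is 0.

Answer: 0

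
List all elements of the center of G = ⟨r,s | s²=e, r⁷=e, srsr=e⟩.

An element z ∈ Z(G) iff z commutes with every generator.
For example e is central: e·r = r = r·e; e·s = s = s·e.
Whereas r ∉ Z(G) since r·s = rs ≠ r⁶s = s·r.
Checking each of the 14 elements this way gives Z(G) = {e}, of order 1.

Answer: {e}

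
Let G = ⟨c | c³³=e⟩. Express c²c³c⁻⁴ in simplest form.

Multiply left to right, reducing at each step:
  (c²) · c³ = c⁵
  (c⁵) · c⁻⁴ = c

Answer: c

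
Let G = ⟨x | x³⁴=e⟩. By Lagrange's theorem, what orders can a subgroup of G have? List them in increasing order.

|G| = 34 = 2 · 17. By Lagrange's theorem the order of any subgroup divides 34; the divisors of 34 are 1, 2, 17, 34.

Answer: 1, 2, 17, 34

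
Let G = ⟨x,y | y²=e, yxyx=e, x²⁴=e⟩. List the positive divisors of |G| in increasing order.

|G| = 48 = 2⁴ · 3. By Lagrange's theorem the order of any subgroup divides 48; the divisors of 48 are 1, 2, 3, 4, 6, 8, 12, 16, 24, 48.

Answer: 1, 2, 3, 4, 6, 8, 12, 16, 24, 48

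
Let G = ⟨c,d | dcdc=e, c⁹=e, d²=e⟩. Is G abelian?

c·d = cd but d·c = c⁸d, so c·d ≠ d·c and G is not abelian.

Answer: No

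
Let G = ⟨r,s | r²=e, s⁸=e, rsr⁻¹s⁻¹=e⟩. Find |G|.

Enumerate words in the generators, reducing via the relations: the distinct elements are
  {e, r, s, rs, s², s³, s⁴, s⁵, s⁶, s⁷, rs², rs³, rs⁴, rs⁵, rs⁶, rs⁷}.
No further products give new elements, so |G| = 16.

Answer: 16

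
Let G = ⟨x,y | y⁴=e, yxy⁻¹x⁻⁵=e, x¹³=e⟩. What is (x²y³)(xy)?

Compute (x²y³) · (xy) by multiplying left to right and reducing via the relations at each step:
  (x²y³) · x = x¹⁰y³
  (x¹⁰y³) · y = x¹⁰

Answer: x¹⁰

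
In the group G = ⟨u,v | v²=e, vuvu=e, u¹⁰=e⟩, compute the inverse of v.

The order of v is 2 (smallest k with vᵏ = e), so v⁻¹ = v¹ = v.
Check: v · v → v · v = e, giving e as required.

Answer: v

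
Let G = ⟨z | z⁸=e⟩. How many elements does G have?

G is generated by a single element, so G is cyclic. The relator gives z⁸ = e and no smaller power is forced to be e, so the 8 powers {e, z, z², z³, z⁴, z⁵, z⁶, z⁷} are distinct. Hence |G| = 8.

Answer: 8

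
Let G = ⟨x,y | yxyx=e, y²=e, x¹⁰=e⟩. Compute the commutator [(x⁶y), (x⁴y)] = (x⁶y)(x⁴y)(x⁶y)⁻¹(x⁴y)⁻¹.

[(x⁶y), (x⁴y)] = (x⁶y)·(x⁴y)·(x⁶y)⁻¹·(x⁴y)⁻¹.
  (x⁶y) · (x⁴y) = x²
  (x²) · (x⁶y) = x⁸y
  (x⁸y) · (x⁴y) = x⁴

Answer: x⁴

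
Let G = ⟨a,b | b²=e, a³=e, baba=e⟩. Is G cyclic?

Every cyclic group is abelian. But a·b = ab while b·a = a²b, so a·b ≠ b·a and G is not abelian. Hence G is not cyclic.

Answer: No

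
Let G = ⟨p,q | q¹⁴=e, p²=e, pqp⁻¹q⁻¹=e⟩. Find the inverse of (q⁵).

The order of (q⁵) is 14 (smallest k with (q⁵)ᵏ = e), so (q⁵)⁻¹ = (q⁵)¹³ = q⁹.
Check: (q⁵) · (q⁹) → (q⁵) · q⁹ = e, giving e as required.

Answer: q⁹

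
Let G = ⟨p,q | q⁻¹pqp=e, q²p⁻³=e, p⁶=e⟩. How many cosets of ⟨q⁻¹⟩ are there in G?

First find ord(q⁻¹) by computing successive powers:
  (q⁻¹)¹ = q⁻¹, (q⁻¹)² = p³, (q⁻¹)³ = q, (q⁻¹)⁴ = e.
So |⟨q⁻¹⟩| = ord(q⁻¹) = 4. With |G| = 12, by Lagrange [G : ⟨q⁻¹⟩] = 12/4 = 3.

Answer: 3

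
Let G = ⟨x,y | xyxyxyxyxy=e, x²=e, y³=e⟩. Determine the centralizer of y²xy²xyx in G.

⟨y²xy²xyx⟩ ⊆ C_G(y²xy²xyx) since powers of y²xy²xyx commute with y²xy²xyx; so |C_G(y²xy²xyx)| ≥ |⟨y²xy²xyx⟩| = 3.
By orbit–stabilizer, |C_G(y²xy²xyx)| = |G| / |conj. class of y²xy²xyx| = 60 / 20 = 3.
The 3 elements commuting with y²xy²xyx are {e, xy²xyxy, y²xy²xyx}.

Answer: {e, xy²xyxy, y²xy²xyx}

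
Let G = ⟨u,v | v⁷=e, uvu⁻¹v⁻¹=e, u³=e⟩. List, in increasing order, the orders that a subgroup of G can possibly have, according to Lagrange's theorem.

|G| = 21 = 3 · 7. By Lagrange's theorem the order of any subgroup divides 21; the divisors of 21 are 1, 3, 7, 21.

Answer: 1, 3, 7, 21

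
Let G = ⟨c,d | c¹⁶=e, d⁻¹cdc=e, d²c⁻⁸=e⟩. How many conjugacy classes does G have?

The conjugacy classes (representative and size) are:
  [e] (size 1), [c] (size 2), [c¹⁴] (size 2), [c³] (size 2), [c¹²] (size 2), [c⁵] (size 2), [c¹⁰] (size 2), [c⁷] (size 2), [c⁸] (size 1), [c⁶d] (size 8), [c³d⁻¹] (size 8).
Class equation: 1 + 2 + 2 + 2 + 2 + 2 + 2 + 2 + 1 + 8 + 8 = 32 = |G|. So G has 11 conjugacy classes.

Answer: 11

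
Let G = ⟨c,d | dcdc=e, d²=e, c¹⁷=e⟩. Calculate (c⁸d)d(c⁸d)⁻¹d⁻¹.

[(c⁸d), d] = (c⁸d)·d·(c⁸d)⁻¹·d⁻¹.
  (c⁸d) · d = c⁸
  (c⁸) · (c⁸d) = c¹⁶d
  (c¹⁶d) · d = c¹⁶

Answer: c¹⁶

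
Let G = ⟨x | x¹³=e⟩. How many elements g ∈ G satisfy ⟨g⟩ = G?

G is cyclic of order 13. An element generates G iff its order is 13, and a cyclic group of order 13 has exactly φ(13) = 12 such elements.

Answer: 12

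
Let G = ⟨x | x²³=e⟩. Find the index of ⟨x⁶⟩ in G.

First find ord(x⁶) by computing successive powers:
  (x⁶)¹ = x⁶, (x⁶)² = x¹², (x⁶)³ = x¹⁸, (x⁶)⁴ = x, (x⁶)⁵ = x⁷, (x⁶)⁶ = x¹³, (x⁶)⁷ = x¹⁹, (x⁶)⁸ = x², (x⁶)⁹ = x⁸, (x⁶)¹⁰ = x¹⁴, (x⁶)¹¹ = x²⁰, (x⁶)¹² = x³, (x⁶)¹³ = x⁹, (x⁶)¹⁴ = x¹⁵, (x⁶)¹⁵ = x²¹, (x⁶)¹⁶ = x⁴, (x⁶)¹⁷ = x¹⁰, (x⁶)¹⁸ = x¹⁶, (x⁶)¹⁹ = x²², (x⁶)²⁰ = x⁵, (x⁶)²¹ = x¹¹, (x⁶)²² = x¹⁷, (x⁶)²³ = e.
So |⟨x⁶⟩| = ord(x⁶) = 23. With |G| = 23, by Lagrange [G : ⟨x⁶⟩] = 23/23 = 1.

Answer: 1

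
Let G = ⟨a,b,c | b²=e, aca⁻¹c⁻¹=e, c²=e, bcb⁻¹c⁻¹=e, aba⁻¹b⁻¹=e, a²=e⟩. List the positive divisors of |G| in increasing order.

|G| = 8 = 2³. By Lagrange's theorem the order of any subgroup divides 8; the divisors of 8 are 1, 2, 4, 8.

Answer: 1, 2, 4, 8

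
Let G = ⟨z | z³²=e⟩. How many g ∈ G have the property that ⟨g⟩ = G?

G is cyclic of order 32. An element generates G iff its order is 32, and a cyclic group of order 32 has exactly φ(32) = 16 such elements.

Answer: 16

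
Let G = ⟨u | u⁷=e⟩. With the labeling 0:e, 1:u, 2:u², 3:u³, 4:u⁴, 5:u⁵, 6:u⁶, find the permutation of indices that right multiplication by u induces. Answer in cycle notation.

(0 1 2 3 4 5 6)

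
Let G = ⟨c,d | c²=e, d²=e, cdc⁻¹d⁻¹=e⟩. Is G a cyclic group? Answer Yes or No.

|G| = 4, but the maximum element order in G is 2 < 4. No single element generates all of G, so G is not cyclic.

Answer: No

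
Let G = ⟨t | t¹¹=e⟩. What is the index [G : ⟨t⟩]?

First find ord(t) by computing successive powers:
  t¹ = t, t² = t², t³ = t³, t⁴ = t⁴, t⁵ = t⁵, t⁶ = t⁶, t⁷ = t⁷, t⁸ = t⁸, t⁹ = t⁹, t¹⁰ = t¹⁰, t¹¹ = e.
So |⟨t⟩| = ord(t) = 11. With |G| = 11, by Lagrange [G : ⟨t⟩] = 11/11 = 1.

Answer: 1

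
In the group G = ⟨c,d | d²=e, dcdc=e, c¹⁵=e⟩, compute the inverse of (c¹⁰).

The order of (c¹⁰) is 3 (smallest k with (c¹⁰)ᵏ = e), so (c¹⁰)⁻¹ = (c¹⁰)² = c⁵.
Check: (c¹⁰) · (c⁵) → (c¹⁰) · c⁵ = e, giving e as required.

Answer: c⁵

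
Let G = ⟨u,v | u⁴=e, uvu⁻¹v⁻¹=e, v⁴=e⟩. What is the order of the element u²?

Compute successive powers until reaching e:
  (u²)¹ = u², (u²)² = e.
The smallest positive k with (u²)ᵏ = e is 2.

Answer: 2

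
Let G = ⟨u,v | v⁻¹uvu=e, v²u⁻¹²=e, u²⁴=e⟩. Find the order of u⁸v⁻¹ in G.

Compute successive powers until reaching e:
  (u⁸v⁻¹)¹ = u⁸v⁻¹, (u⁸v⁻¹)² = u¹², (u⁸v⁻¹)³ = u⁸v, (u⁸v⁻¹)⁴ = e.
The smallest positive k with (u⁸v⁻¹)ᵏ = e is 4.

Answer: 4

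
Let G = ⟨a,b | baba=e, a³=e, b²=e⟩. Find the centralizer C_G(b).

⟨b⟩ ⊆ C_G(b) since powers of b commute with b; so |C_G(b)| ≥ |⟨b⟩| = 2.
By orbit–stabilizer, |C_G(b)| = |G| / |conj. class of b| = 6 / 3 = 2.
The 2 elements commuting with b are {e, b}.

Answer: {e, b}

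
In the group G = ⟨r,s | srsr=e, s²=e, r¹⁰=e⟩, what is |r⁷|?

Compute successive powers until reaching e:
  (r⁷)¹ = r⁷, (r⁷)² = r⁴, (r⁷)³ = r, (r⁷)⁴ = r⁸, (r⁷)⁵ = r⁵, (r⁷)⁶ = r², (r⁷)⁷ = r⁹, (r⁷)⁸ = r⁶, (r⁷)⁹ = r³, (r⁷)¹⁰ = e.
The smallest positive k with (r⁷)ᵏ = e is 10.

Answer: 10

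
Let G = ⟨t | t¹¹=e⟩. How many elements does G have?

G is generated by a single element, so G is cyclic. The relator gives t¹¹ = e and no smaller power is forced to be e, so the 11 powers {e, t, t², t³, t⁴, t⁵, t⁶, t⁷, t⁸, t⁹, t¹⁰} are distinct. Hence |G| = 11.

Answer: 11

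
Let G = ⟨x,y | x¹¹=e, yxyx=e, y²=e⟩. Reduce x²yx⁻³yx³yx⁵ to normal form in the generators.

Multiply left to right, reducing at each step:
  (x²) · y = x²y
  (x²y) · x⁻³ = x⁵y
  (x⁵y) · y = x⁵
  (x⁵) · x³ = x⁸
  (x⁸) · y = x⁸y
  (x⁸y) · x⁵ = x³y

Answer: x³y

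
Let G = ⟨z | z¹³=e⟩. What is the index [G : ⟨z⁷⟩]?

First find ord(z⁷) by computing successive powers:
  (z⁷)¹ = z⁷, (z⁷)² = z, (z⁷)³ = z⁸, (z⁷)⁴ = z², (z⁷)⁵ = z⁹, (z⁷)⁶ = z³, (z⁷)⁷ = z¹⁰, (z⁷)⁸ = z⁴, (z⁷)⁹ = z¹¹, (z⁷)¹⁰ = z⁵, (z⁷)¹¹ = z¹², (z⁷)¹² = z⁶, (z⁷)¹³ = e.
So |⟨z⁷⟩| = ord(z⁷) = 13. With |G| = 13, by Lagrange [G : ⟨z⁷⟩] = 13/13 = 1.

Answer: 1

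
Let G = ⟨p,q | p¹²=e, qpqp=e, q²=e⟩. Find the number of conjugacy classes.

The conjugacy classes (representative and size) are:
  [e] (size 1), [p¹¹] (size 2), [p²] (size 2), [p⁹] (size 2), [p⁴] (size 2), [p⁵] (size 2), [p⁶] (size 1), [q] (size 6), [pq] (size 6).
Class equation: 1 + 2 + 2 + 2 + 2 + 2 + 1 + 6 + 6 = 24 = |G|. So G has 9 conjugacy classes.

Answer: 9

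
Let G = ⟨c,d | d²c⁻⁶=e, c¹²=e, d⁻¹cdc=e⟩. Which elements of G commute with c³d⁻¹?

⟨c³d⁻¹⟩ ⊆ C_G(c³d⁻¹) since powers of c³d⁻¹ commute with c³d⁻¹; so |C_G(c³d⁻¹)| ≥ |⟨c³d⁻¹⟩| = 4.
By orbit–stabilizer, |C_G(c³d⁻¹)| = |G| / |conj. class of c³d⁻¹| = 24 / 6 = 4.
The 4 elements commuting with c³d⁻¹ are {e, c⁶, c³d, c³d⁻¹}.

Answer: {e, c⁶, c³d, c³d⁻¹}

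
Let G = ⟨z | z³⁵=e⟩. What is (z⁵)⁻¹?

The order of (z⁵) is 7 (smallest k with (z⁵)ᵏ = e), so (z⁵)⁻¹ = (z⁵)⁶ = z³⁰.
Check: (z⁵) · (z³⁰) → (z⁵) · z³⁰ = e, giving e as required.

Answer: z³⁰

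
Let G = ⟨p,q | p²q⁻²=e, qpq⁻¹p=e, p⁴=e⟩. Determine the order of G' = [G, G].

G' = [G, G] is generated by all commutators. The generator-pair commutators are: [p, q] = p².
The subgroup they normally generate is {e, p²}, of order 2.
Check: |G/G'| = 8/2 = 4 is the order of the abelianisation.

Answer: 2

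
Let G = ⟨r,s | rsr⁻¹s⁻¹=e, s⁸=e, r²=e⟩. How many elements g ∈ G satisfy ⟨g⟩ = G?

⟨g⟩ = G would require ord(g) = |G| = 16, but the maximum element order in G is 8 < 16. So G is not cyclic and no single element generates it: the count is 0.

Answer: 0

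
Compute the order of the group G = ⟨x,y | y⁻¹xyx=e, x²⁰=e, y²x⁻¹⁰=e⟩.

Enumerate words in the generators, reducing via the relations: the distinct elements are
  {e, x, y, xy, x², x³, x⁴, x⁵, x⁶, x⁷, x⁸, x⁹, x²y, x³y, x¹², x¹³, x¹¹, x¹⁰, x¹⁴, x¹⁵, x¹⁶, x¹⁷, x¹⁸, x¹⁹, x⁴y, x⁵y, x⁶y, x⁷y, x⁸y, x⁹y, y⁻¹, xy⁻¹, x²y⁻¹, x³y⁻¹, x⁴y⁻¹, x⁵y⁻¹, x⁶y⁻¹, x⁷y⁻¹, x⁸y⁻¹, x⁹y⁻¹}.
No further products give new elements, so |G| = 40.

Answer: 40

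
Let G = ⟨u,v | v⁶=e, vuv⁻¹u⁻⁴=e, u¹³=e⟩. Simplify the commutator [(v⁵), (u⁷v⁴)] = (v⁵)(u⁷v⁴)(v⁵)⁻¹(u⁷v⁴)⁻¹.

[(v⁵), (u⁷v⁴)] = (v⁵)·(u⁷v⁴)·(v⁵)⁻¹·(u⁷v⁴)⁻¹.
  (v⁵) · (u⁷v⁴) = u⁵v³
  (u⁵v³) · v = u⁵v⁴
  (u⁵v⁴) · (u⁵v²) = u¹¹

Answer: u¹¹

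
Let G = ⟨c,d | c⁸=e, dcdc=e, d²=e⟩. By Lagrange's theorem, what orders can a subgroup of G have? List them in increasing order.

|G| = 16 = 2⁴. By Lagrange's theorem the order of any subgroup divides 16; the divisors of 16 are 1, 2, 4, 8, 16.

Answer: 1, 2, 4, 8, 16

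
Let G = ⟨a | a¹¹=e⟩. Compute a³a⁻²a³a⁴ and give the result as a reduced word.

Multiply left to right, reducing at each step:
  (a³) · a⁻² = a
  a · a³ = a⁴
  (a⁴) · a⁴ = a⁸

Answer: a⁸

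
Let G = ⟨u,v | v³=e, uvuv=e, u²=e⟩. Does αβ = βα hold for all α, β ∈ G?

u·v = uv but v·u = uv², so u·v ≠ v·u and G is not abelian.

Answer: No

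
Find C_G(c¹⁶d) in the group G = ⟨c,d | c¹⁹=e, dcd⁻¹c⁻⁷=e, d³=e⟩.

⟨c¹⁶d⟩ ⊆ C_G(c¹⁶d) since powers of c¹⁶d commute with c¹⁶d; so |C_G(c¹⁶d)| ≥ |⟨c¹⁶d⟩| = 3.
By orbit–stabilizer, |C_G(c¹⁶d)| = |G| / |conj. class of c¹⁶d| = 57 / 19 = 3.
The 3 elements commuting with c¹⁶d are {e, c¹⁶d, c¹⁴d²}.

Answer: {e, c¹⁶d, c¹⁴d²}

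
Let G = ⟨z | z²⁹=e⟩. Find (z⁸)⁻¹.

The order of (z⁸) is 29 (smallest k with (z⁸)ᵏ = e), so (z⁸)⁻¹ = (z⁸)²⁸ = z²¹.
Check: (z⁸) · (z²¹) → (z⁸) · z²¹ = e, giving e as required.

Answer: z²¹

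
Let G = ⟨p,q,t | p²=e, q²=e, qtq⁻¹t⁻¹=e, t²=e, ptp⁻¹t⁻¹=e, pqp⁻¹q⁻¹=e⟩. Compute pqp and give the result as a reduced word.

Multiply left to right, reducing at each step:
  p · q = pq
  (pq) · p = q

Answer: q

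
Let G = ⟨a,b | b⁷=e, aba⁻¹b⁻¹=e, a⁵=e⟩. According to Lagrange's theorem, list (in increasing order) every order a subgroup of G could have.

|G| = 35 = 5 · 7. By Lagrange's theorem the order of any subgroup divides 35; the divisors of 35 are 1, 5, 7, 35.

Answer: 1, 5, 7, 35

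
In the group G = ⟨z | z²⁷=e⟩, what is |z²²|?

Compute successive powers until reaching e:
  (z²²)¹ = z²², (z²²)² = z¹⁷, (z²²)³ = z¹², (z²²)⁴ = z⁷, (z²²)⁵ = z², (z²²)⁶ = z²⁴, (z²²)⁷ = z¹⁹, (z²²)⁸ = z¹⁴, (z²²)⁹ = z⁹, (z²²)¹⁰ = z⁴, (z²²)¹¹ = z²⁶, (z²²)¹² = z²¹, (z²²)¹³ = z¹⁶, (z²²)¹⁴ = z¹¹, (z²²)¹⁵ = z⁶, (z²²)¹⁶ = z, (z²²)¹⁷ = z²³, (z²²)¹⁸ = z¹⁸, (z²²)¹⁹ = z¹³, (z²²)²⁰ = z⁸, (z²²)²¹ = z³, (z²²)²² = z²⁵, (z²²)²³ = z²⁰, (z²²)²⁴ = z¹⁵, (z²²)²⁵ = z¹⁰, (z²²)²⁶ = z⁵, (z²²)²⁷ = e.
The smallest positive k with (z²²)ᵏ = e is 27.

Answer: 27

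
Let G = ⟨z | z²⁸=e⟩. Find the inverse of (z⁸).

The order of (z⁸) is 7 (smallest k with (z⁸)ᵏ = e), so (z⁸)⁻¹ = (z⁸)⁶ = z²⁰.
Check: (z⁸) · (z²⁰) → (z⁸) · z²⁰ = e, giving e as required.

Answer: z²⁰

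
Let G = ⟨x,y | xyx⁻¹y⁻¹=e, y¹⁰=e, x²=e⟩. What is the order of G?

Enumerate words in the generators, reducing via the relations: the distinct elements are
  {e, x, y, xy, y², y³, y⁴, y⁵, y⁶, y⁷, y⁸, y⁹, xy², xy³, xy⁴, xy⁵, xy⁶, xy⁷, xy⁸, xy⁹}.
No further products give new elements, so |G| = 20.

Answer: 20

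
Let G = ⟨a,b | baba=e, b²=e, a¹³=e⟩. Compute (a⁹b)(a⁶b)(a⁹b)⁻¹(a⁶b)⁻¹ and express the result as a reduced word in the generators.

[(a⁹b), (a⁶b)] = (a⁹b)·(a⁶b)·(a⁹b)⁻¹·(a⁶b)⁻¹.
  (a⁹b) · (a⁶b) = a³
  (a³) · (a⁹b) = a¹²b
  (a¹²b) · (a⁶b) = a⁶

Answer: a⁶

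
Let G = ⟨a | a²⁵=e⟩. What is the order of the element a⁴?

Compute successive powers until reaching e:
  (a⁴)¹ = a⁴, (a⁴)² = a⁸, (a⁴)³ = a¹², (a⁴)⁴ = a¹⁶, (a⁴)⁵ = a²⁰, (a⁴)⁶ = a²⁴, (a⁴)⁷ = a³, (a⁴)⁸ = a⁷, (a⁴)⁹ = a¹¹, (a⁴)¹⁰ = a¹⁵, (a⁴)¹¹ = a¹⁹, (a⁴)¹² = a²³, (a⁴)¹³ = a², (a⁴)¹⁴ = a⁶, (a⁴)¹⁵ = a¹⁰, (a⁴)¹⁶ = a¹⁴, (a⁴)¹⁷ = a¹⁸, (a⁴)¹⁸ = a²², (a⁴)¹⁹ = a, (a⁴)²⁰ = a⁵, (a⁴)²¹ = a⁹, (a⁴)²² = a¹³, (a⁴)²³ = a¹⁷, (a⁴)²⁴ = a²¹, (a⁴)²⁵ = e.
The smallest positive k with (a⁴)ᵏ = e is 25.

Answer: 25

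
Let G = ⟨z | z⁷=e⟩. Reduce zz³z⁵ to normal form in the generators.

Multiply left to right, reducing at each step:
  z · z³ = z⁴
  (z⁴) · z⁵ = z²

Answer: z²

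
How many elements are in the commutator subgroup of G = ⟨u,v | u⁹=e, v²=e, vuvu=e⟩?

G' = [G, G] is generated by all commutators. The generator-pair commutators are: [u, v] = u².
The subgroup they normally generate is {e, u, u², u³, u⁴, u⁵, u⁶, u⁷, u⁸}, of order 9.
Check: |G/G'| = 18/9 = 2 is the order of the abelianisation.

Answer: 9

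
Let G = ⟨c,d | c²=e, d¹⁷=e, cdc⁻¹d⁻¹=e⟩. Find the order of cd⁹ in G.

Compute successive powers until reaching e:
  (cd⁹)¹ = cd⁹, (cd⁹)² = d, (cd⁹)³ = cd¹⁰, (cd⁹)⁴ = d², (cd⁹)⁵ = cd¹¹, (cd⁹)⁶ = d³, (cd⁹)⁷ = cd¹², (cd⁹)⁸ = d⁴, (cd⁹)⁹ = cd¹³, (cd⁹)¹⁰ = d⁵, (cd⁹)¹¹ = cd¹⁴, (cd⁹)¹² = d⁶, (cd⁹)¹³ = cd¹⁵, (cd⁹)¹⁴ = d⁷, (cd⁹)¹⁵ = cd¹⁶, (cd⁹)¹⁶ = d⁸, (cd⁹)¹⁷ = c, (cd⁹)¹⁸ = d⁹, (cd⁹)¹⁹ = cd, (cd⁹)²⁰ = d¹⁰, (cd⁹)²¹ = cd², (cd⁹)²² = d¹¹, (cd⁹)²³ = cd³, (cd⁹)²⁴ = d¹², (cd⁹)²⁵ = cd⁴, (cd⁹)²⁶ = d¹³, (cd⁹)²⁷ = cd⁵, (cd⁹)²⁸ = d¹⁴, (cd⁹)²⁹ = cd⁶, (cd⁹)³⁰ = d¹⁵, (cd⁹)³¹ = cd⁷, (cd⁹)³² = d¹⁶, (cd⁹)³³ = cd⁸, (cd⁹)³⁴ = e.
The smallest positive k with (cd⁹)ᵏ = e is 34.

Answer: 34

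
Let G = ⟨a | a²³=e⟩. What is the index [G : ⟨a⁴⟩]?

First find ord(a⁴) by computing successive powers:
  (a⁴)¹ = a⁴, (a⁴)² = a⁸, (a⁴)³ = a¹², (a⁴)⁴ = a¹⁶, (a⁴)⁵ = a²⁰, (a⁴)⁶ = a, (a⁴)⁷ = a⁵, (a⁴)⁸ = a⁹, (a⁴)⁹ = a¹³, (a⁴)¹⁰ = a¹⁷, (a⁴)¹¹ = a²¹, (a⁴)¹² = a², (a⁴)¹³ = a⁶, (a⁴)¹⁴ = a¹⁰, (a⁴)¹⁵ = a¹⁴, (a⁴)¹⁶ = a¹⁸, (a⁴)¹⁷ = a²², (a⁴)¹⁸ = a³, (a⁴)¹⁹ = a⁷, (a⁴)²⁰ = a¹¹, (a⁴)²¹ = a¹⁵, (a⁴)²² = a¹⁹, (a⁴)²³ = e.
So |⟨a⁴⟩| = ord(a⁴) = 23. With |G| = 23, by Lagrange [G : ⟨a⁴⟩] = 23/23 = 1.

Answer: 1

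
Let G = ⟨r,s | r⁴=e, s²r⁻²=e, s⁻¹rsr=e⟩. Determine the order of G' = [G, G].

G' = [G, G] is generated by all commutators. The generator-pair commutators are: [r, s] = r².
The subgroup they normally generate is {e, r²}, of order 2.
Check: |G/G'| = 8/2 = 4 is the order of the abelianisation.

Answer: 2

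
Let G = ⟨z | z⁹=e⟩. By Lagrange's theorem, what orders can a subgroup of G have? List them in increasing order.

|G| = 9 = 3². By Lagrange's theorem the order of any subgroup divides 9; the divisors of 9 are 1, 3, 9.

Answer: 1, 3, 9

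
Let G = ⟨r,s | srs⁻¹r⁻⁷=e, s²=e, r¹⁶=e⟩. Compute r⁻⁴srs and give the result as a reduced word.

Multiply left to right, reducing at each step:
  (r¹²) · s = r¹²s
  (r¹²s) · r = r³s
  (r³s) · s = r³

Answer: r³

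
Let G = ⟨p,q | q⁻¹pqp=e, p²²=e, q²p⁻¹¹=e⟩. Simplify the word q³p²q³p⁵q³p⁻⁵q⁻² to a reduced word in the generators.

Multiply left to right, reducing at each step:
  (q⁻¹) · p² = p⁹q
  (p⁹q) · q³ = p⁹
  (p⁹) · p⁵ = p¹⁴
  (p¹⁴) · q³ = p³q
  (p³q) · p⁻⁵ = p⁸q
  (p⁸q) · q⁻² = p⁸q⁻¹

Answer: p⁸q⁻¹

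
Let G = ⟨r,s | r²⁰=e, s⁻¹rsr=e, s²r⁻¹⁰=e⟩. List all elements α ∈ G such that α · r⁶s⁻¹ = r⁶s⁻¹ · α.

⟨r⁶s⁻¹⟩ ⊆ C_G(r⁶s⁻¹) since powers of r⁶s⁻¹ commute with r⁶s⁻¹; so |C_G(r⁶s⁻¹)| ≥ |⟨r⁶s⁻¹⟩| = 4.
By orbit–stabilizer, |C_G(r⁶s⁻¹)| = |G| / |conj. class of r⁶s⁻¹| = 40 / 10 = 4.
The 4 elements commuting with r⁶s⁻¹ are {e, r¹⁰, r⁶s, r⁶s⁻¹}.

Answer: {e, r¹⁰, r⁶s, r⁶s⁻¹}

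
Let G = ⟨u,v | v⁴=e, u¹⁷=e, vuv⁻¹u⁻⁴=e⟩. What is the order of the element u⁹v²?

Compute successive powers until reaching e:
  (u⁹v²)¹ = u⁹v², (u⁹v²)² = e.
The smallest positive k with (u⁹v²)ᵏ = e is 2.

Answer: 2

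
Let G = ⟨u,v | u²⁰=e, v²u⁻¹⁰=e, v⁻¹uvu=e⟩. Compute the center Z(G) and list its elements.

An element z ∈ Z(G) iff z commutes with every generator.
For example u¹⁰ is central: (u¹⁰)·u = u¹¹ = u·(u¹⁰); (u¹⁰)·v = v⁻¹ = v·(u¹⁰).
Whereas u ∉ Z(G) since u·v = uv ≠ u⁹v⁻¹ = v·u.
Checking each of the 40 elements this way gives Z(G) = {e, u¹⁰}, of order 2.

Answer: {e, u¹⁰}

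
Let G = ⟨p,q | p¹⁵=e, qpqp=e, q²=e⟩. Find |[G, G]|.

G' = [G, G] is generated by all commutators. The generator-pair commutators are: [p, q] = p².
The subgroup they normally generate is {e, p, p², p³, p⁴, p⁵, p⁶, p⁷, p⁸, p⁹, p¹⁰, p¹¹, p¹², p¹³, p¹⁴}, of order 15.
Check: |G/G'| = 30/15 = 2 is the order of the abelianisation.

Answer: 15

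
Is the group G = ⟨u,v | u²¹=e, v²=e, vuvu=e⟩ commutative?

u·v = uv but v·u = u²⁰v, so u·v ≠ v·u and G is not abelian.

Answer: No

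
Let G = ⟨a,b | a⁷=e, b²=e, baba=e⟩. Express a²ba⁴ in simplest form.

Multiply left to right, reducing at each step:
  (a²) · b = a²b
  (a²b) · a⁴ = a⁵b

Answer: a⁵b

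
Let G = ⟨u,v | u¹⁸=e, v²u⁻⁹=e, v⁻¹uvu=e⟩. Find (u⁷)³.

Compute successive powers of (u⁷), reducing at each step:
  (u⁷)²: (u⁷) · u⁷ = u¹⁴
  (u⁷)³: (u¹⁴) · u⁷ = u³

Answer: u³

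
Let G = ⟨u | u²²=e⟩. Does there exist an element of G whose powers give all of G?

|G| = 22. The element u has order 22 (its powers give 22 distinct elements), so ⟨u⟩ = G and G is cyclic.

Answer: Yes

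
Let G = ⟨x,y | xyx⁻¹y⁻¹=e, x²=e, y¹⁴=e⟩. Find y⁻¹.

The order of y is 14 (smallest k with yᵏ = e), so y⁻¹ = y¹³ = y¹³.
Check: y · (y¹³) → y · y¹³ = e, giving e as required.

Answer: y¹³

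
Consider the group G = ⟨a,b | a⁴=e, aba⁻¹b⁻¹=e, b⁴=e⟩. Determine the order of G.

Enumerate words in the generators, reducing via the relations: the distinct elements are
  {a, b, e, ab, a², a³, b², b³, ab², ab³, a²b, a³b, a²b², a²b³, a³b², a³b³}.
No further products give new elements, so |G| = 16.

Answer: 16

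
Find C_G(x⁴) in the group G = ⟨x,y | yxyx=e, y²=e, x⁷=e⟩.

⟨x⁴⟩ ⊆ C_G(x⁴) since powers of x⁴ commute with x⁴; so |C_G(x⁴)| ≥ |⟨x⁴⟩| = 7.
By orbit–stabilizer, |C_G(x⁴)| = |G| / |conj. class of x⁴| = 14 / 2 = 7.
The 7 elements commuting with x⁴ are {e, x, x², x³, x⁴, x⁵, x⁶}.

Answer: {e, x, x², x³, x⁴, x⁵, x⁶}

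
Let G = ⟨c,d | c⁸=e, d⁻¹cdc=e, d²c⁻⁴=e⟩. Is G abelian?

c·d = cd but d·c = c³d⁻¹, so c·d ≠ d·c and G is not abelian.

Answer: No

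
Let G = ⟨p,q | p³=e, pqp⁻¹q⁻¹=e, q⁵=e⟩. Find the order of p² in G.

Compute successive powers until reaching e:
  (p²)¹ = p², (p²)² = p, (p²)³ = e.
The smallest positive k with (p²)ᵏ = e is 3.

Answer: 3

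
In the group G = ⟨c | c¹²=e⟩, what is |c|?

Compute successive powers until reaching e:
  c¹ = c, c² = c², c³ = c³, c⁴ = c⁴, c⁵ = c⁵, c⁶ = c⁶, c⁷ = c⁷, c⁸ = c⁸, c⁹ = c⁹, c¹⁰ = c¹⁰, c¹¹ = c¹¹, c¹² = e.
The smallest positive k with cᵏ = e is 12.

Answer: 12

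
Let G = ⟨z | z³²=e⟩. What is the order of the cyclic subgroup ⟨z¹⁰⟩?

|⟨z¹⁰⟩| equals the order of z¹⁰. Compute successive powers until reaching e:
  (z¹⁰)¹ = z¹⁰, (z¹⁰)² = z²⁰, (z¹⁰)³ = z³⁰, (z¹⁰)⁴ = z⁸, (z¹⁰)⁵ = z¹⁸, (z¹⁰)⁶ = z²⁸, (z¹⁰)⁷ = z⁶, (z¹⁰)⁸ = z¹⁶, (z¹⁰)⁹ = z²⁶, (z¹⁰)¹⁰ = z⁴, (z¹⁰)¹¹ = z¹⁴, (z¹⁰)¹² = z²⁴, (z¹⁰)¹³ = z², (z¹⁰)¹⁴ = z¹², (z¹⁰)¹⁵ = z²², (z¹⁰)¹⁶ = e.
The smallest positive k with (z¹⁰)ᵏ = e is 16, so |⟨z¹⁰⟩| = 16.

Answer: 16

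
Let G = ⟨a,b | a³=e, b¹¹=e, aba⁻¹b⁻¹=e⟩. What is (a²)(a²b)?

Compute (a²) · (a²b) by multiplying left to right and reducing via the relations at each step:
  (a²) · a² = a
  a · b = ab

Answer: ab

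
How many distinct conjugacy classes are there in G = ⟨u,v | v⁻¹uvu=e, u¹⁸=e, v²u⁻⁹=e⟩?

The conjugacy classes (representative and size) are:
  [e] (size 1), [u¹⁷] (size 2), [u¹⁶] (size 2), [u³] (size 2), [u¹⁴] (size 2), [u¹³] (size 2), [u¹²] (size 2), [u¹¹] (size 2), [u¹⁰] (size 2), [u⁹] (size 1), [u⁸v] (size 9), [uv] (size 9).
Class equation: 1 + 2 + 2 + 2 + 2 + 2 + 2 + 2 + 2 + 1 + 9 + 9 = 36 = |G|. So G has 12 conjugacy classes.

Answer: 12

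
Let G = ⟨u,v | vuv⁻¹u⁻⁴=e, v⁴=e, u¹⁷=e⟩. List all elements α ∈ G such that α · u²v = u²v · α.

⟨u²v⟩ ⊆ C_G(u²v) since powers of u²v commute with u²v; so |C_G(u²v)| ≥ |⟨u²v⟩| = 4.
By orbit–stabilizer, |C_G(u²v)| = |G| / |conj. class of u²v| = 68 / 17 = 4.
The 4 elements commuting with u²v are {e, u²v, u⁸v³, u¹⁰v²}.

Answer: {e, u²v, u⁸v³, u¹⁰v²}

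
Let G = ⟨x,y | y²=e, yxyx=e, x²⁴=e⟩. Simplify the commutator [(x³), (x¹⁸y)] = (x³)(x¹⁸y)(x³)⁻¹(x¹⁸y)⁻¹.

[(x³), (x¹⁸y)] = (x³)·(x¹⁸y)·(x³)⁻¹·(x¹⁸y)⁻¹.
  (x³) · (x¹⁸y) = x²¹y
  (x²¹y) · (x²¹) = y
  y · (x¹⁸y) = x⁶

Answer: x⁶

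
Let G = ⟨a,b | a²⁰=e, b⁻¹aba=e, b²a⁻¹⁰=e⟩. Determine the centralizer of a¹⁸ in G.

⟨a¹⁸⟩ ⊆ C_G(a¹⁸) since powers of a¹⁸ commute with a¹⁸; so |C_G(a¹⁸)| ≥ |⟨a¹⁸⟩| = 10.
By orbit–stabilizer, |C_G(a¹⁸)| = |G| / |conj. class of a¹⁸| = 40 / 2 = 20.
The 20 elements commuting with a¹⁸ are {e, a, a², a³, a⁴, a⁵, a⁶, a⁷, a⁸, a⁹, a¹⁰, a¹¹, a¹², a¹³, a¹⁴, a¹⁵, a¹⁶, a¹⁷, a¹⁸, a¹⁹}.

Answer: {e, a, a², a³, a⁴, a⁵, a⁶, a⁷, a⁸, a⁹, a¹⁰, a¹¹, a¹², a¹³, a¹⁴, a¹⁵, a¹⁶, a¹⁷, a¹⁸, a¹⁹}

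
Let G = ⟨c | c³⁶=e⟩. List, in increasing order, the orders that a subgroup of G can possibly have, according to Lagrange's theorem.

|G| = 36 = 2² · 3². By Lagrange's theorem the order of any subgroup divides 36; the divisors of 36 are 1, 2, 3, 4, 6, 9, 12, 18, 36.

Answer: 1, 2, 3, 4, 6, 9, 12, 18, 36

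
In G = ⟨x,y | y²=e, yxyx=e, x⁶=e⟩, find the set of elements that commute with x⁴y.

⟨x⁴y⟩ ⊆ C_G(x⁴y) since powers of x⁴y commute with x⁴y; so |C_G(x⁴y)| ≥ |⟨x⁴y⟩| = 2.
By orbit–stabilizer, |C_G(x⁴y)| = |G| / |conj. class of x⁴y| = 12 / 3 = 4.
The 4 elements commuting with x⁴y are {e, x³, xy, x⁴y}.

Answer: {e, x³, xy, x⁴y}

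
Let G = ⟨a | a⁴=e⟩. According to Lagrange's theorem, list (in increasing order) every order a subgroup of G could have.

|G| = 4 = 2². By Lagrange's theorem the order of any subgroup divides 4; the divisors of 4 are 1, 2, 4.

Answer: 1, 2, 4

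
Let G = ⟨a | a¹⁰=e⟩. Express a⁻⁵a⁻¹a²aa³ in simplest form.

Multiply left to right, reducing at each step:
  (a⁵) · a⁻¹ = a⁴
  (a⁴) · a² = a⁶
  (a⁶) · a = a⁷
  (a⁷) · a³ = e

Answer: e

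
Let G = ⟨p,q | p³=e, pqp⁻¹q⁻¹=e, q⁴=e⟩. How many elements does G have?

Enumerate words in the generators, reducing via the relations: the distinct elements are
  {e, p, q, pq, p², q², q³, pq², pq³, p²q, p²q², p²q³}.
No further products give new elements, so |G| = 12.

Answer: 12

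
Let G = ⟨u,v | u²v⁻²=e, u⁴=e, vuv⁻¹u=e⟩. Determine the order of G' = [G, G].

G' = [G, G] is generated by all commutators. The generator-pair commutators are: [u, v] = u².
The subgroup they normally generate is {e, u²}, of order 2.
Check: |G/G'| = 8/2 = 4 is the order of the abelianisation.

Answer: 2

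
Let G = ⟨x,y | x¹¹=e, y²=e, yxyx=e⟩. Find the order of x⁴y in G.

Compute successive powers until reaching e:
  (x⁴y)¹ = x⁴y, (x⁴y)² = e.
The smallest positive k with (x⁴y)ᵏ = e is 2.

Answer: 2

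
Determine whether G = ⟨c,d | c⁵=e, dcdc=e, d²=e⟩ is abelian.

c·d = cd but d·c = c⁴d, so c·d ≠ d·c and G is not abelian.

Answer: No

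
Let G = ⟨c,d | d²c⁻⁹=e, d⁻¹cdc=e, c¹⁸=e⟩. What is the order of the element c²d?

Compute successive powers until reaching e:
  (c²d)¹ = c²d, (c²d)² = c⁹, (c²d)³ = c²d⁻¹, (c²d)⁴ = e.
The smallest positive k with (c²d)ᵏ = e is 4.

Answer: 4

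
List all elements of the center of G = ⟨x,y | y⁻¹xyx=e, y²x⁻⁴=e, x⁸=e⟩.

An element z ∈ Z(G) iff z commutes with every generator.
For example x⁴ is central: (x⁴)·x = x⁵ = x·(x⁴); (x⁴)·y = y⁻¹ = y·(x⁴).
Whereas x ∉ Z(G) since x·y = xy ≠ x³y⁻¹ = y·x.
Checking each of the 16 elements this way gives Z(G) = {e, x⁴}, of order 2.

Answer: {e, x⁴}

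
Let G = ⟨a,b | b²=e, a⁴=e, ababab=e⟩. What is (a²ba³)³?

Compute successive powers of (a²ba³), reducing at each step:
  (a²ba³)²: (a²ba³) · a² = a²ba;   (a²ba) · b = aba³;   (aba³) · a³ = aba²
  (a²ba³)³: (aba²) · a² = ab;   (ab) · b = a;   a · a³ = e

Answer: e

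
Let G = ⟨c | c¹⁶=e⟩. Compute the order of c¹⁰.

Compute successive powers until reaching e:
  (c¹⁰)¹ = c¹⁰, (c¹⁰)² = c⁴, (c¹⁰)³ = c¹⁴, (c¹⁰)⁴ = c⁸, (c¹⁰)⁵ = c², (c¹⁰)⁶ = c¹², (c¹⁰)⁷ = c⁶, (c¹⁰)⁸ = e.
The smallest positive k with (c¹⁰)ᵏ = e is 8.

Answer: 8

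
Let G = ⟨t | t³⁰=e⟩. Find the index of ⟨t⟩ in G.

First find ord(t) by computing successive powers:
  t¹ = t, t² = t², t³ = t³, t⁴ = t⁴, t⁵ = t⁵, t⁶ = t⁶, t⁷ = t⁷, t⁸ = t⁸, t⁹ = t⁹, t¹⁰ = t¹⁰, t¹¹ = t¹¹, t¹² = t¹², t¹³ = t¹³, t¹⁴ = t¹⁴, t¹⁵ = t¹⁵, t¹⁶ = t¹⁶, t¹⁷ = t¹⁷, t¹⁸ = t¹⁸, t¹⁹ = t¹⁹, t²⁰ = t²⁰, t²¹ = t²¹, t²² = t²², t²³ = t²³, t²⁴ = t²⁴, t²⁵ = t²⁵, t²⁶ = t²⁶, t²⁷ = t²⁷, t²⁸ = t²⁸, t²⁹ = t²⁹, t³⁰ = e.
So |⟨t⟩| = ord(t) = 30. With |G| = 30, by Lagrange [G : ⟨t⟩] = 30/30 = 1.

Answer: 1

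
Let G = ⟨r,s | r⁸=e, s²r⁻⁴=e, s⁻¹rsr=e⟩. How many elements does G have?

Enumerate words in the generators, reducing via the relations: the distinct elements are
  {e, r, s, rs, r², r³, r⁴, r⁵, r⁶, r⁷, r²s, r³s, s⁻¹, rs⁻¹, r²s⁻¹, r³s⁻¹}.
No further products give new elements, so |G| = 16.

Answer: 16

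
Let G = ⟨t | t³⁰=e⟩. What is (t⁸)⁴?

Compute successive powers of (t⁸), reducing at each step:
  (t⁸)²: (t⁸) · t⁸ = t¹⁶
  (t⁸)³: (t¹⁶) · t⁸ = t²⁴
  (t⁸)⁴: (t²⁴) · t⁸ = t²

Answer: t²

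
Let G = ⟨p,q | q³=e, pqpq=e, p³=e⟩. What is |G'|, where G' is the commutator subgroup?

G' = [G, G] is generated by all commutators. The generator-pair commutators are: [p, q] = pq²p.
The subgroup they normally generate is {e, pq, p²q², pq²p}, of order 4.
Check: |G/G'| = 12/4 = 3 is the order of the abelianisation.

Answer: 4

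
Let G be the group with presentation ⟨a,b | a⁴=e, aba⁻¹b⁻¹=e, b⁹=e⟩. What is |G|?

Enumerate words in the generators, reducing via the relations: the distinct elements are
  {a, b, e, ab, a², a³, b², b³, b⁴, b⁵, b⁶, b⁷, b⁸, ab², ab³, ab⁴, ab⁵, ab⁶, ab⁷, ab⁸, a²b, a³b, a²b², a²b³, a²b⁴, a²b⁵, a²b⁶, a²b⁷, a²b⁸, a³b², a³b³, a³b⁴, a³b⁵, a³b⁶, a³b⁷, a³b⁸}.
No further products give new elements, so |G| = 36.

Answer: 36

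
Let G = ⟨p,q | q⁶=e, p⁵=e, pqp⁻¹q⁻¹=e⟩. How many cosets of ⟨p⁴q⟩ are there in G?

First find ord(p⁴q) by computing successive powers:
  (p⁴q)¹ = p⁴q, (p⁴q)² = p³q², (p⁴q)³ = p²q³, (p⁴q)⁴ = pq⁴, (p⁴q)⁵ = q⁵, (p⁴q)⁶ = p⁴, (p⁴q)⁷ = p³q, (p⁴q)⁸ = p²q², (p⁴q)⁹ = pq³, (p⁴q)¹⁰ = q⁴, (p⁴q)¹¹ = p⁴q⁵, (p⁴q)¹² = p³, (p⁴q)¹³ = p²q, (p⁴q)¹⁴ = pq², (p⁴q)¹⁵ = q³, (p⁴q)¹⁶ = p⁴q⁴, (p⁴q)¹⁷ = p³q⁵, (p⁴q)¹⁸ = p², (p⁴q)¹⁹ = pq, (p⁴q)²⁰ = q², (p⁴q)²¹ = p⁴q³, (p⁴q)²² = p³q⁴, (p⁴q)²³ = p²q⁵, (p⁴q)²⁴ = p, (p⁴q)²⁵ = q, (p⁴q)²⁶ = p⁴q², (p⁴q)²⁷ = p³q³, (p⁴q)²⁸ = p²q⁴, (p⁴q)²⁹ = pq⁵, (p⁴q)³⁰ = e.
So |⟨p⁴q⟩| = ord(p⁴q) = 30. With |G| = 30, by Lagrange [G : ⟨p⁴q⟩] = 30/30 = 1.

Answer: 1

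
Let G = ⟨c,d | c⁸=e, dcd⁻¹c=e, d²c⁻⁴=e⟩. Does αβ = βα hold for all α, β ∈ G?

c·d = cd but d·c = c³d⁻¹, so c·d ≠ d·c and G is not abelian.

Answer: No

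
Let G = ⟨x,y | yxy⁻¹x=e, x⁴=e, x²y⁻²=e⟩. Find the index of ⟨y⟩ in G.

First find ord(y) by computing successive powers:
  y¹ = y, y² = x², y³ = y⁻¹, y⁴ = e.
So |⟨y⟩| = ord(y) = 4. With |G| = 8, by Lagrange [G : ⟨y⟩] = 8/4 = 2.

Answer: 2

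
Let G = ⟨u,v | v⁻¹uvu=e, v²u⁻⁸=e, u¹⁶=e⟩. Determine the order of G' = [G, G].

G' = [G, G] is generated by all commutators. The generator-pair commutators are: [u, v] = u².
The subgroup they normally generate is {e, u², u⁴, u⁶, u⁸, u¹⁰, u¹², u¹⁴}, of order 8.
Check: |G/G'| = 32/8 = 4 is the order of the abelianisation.

Answer: 8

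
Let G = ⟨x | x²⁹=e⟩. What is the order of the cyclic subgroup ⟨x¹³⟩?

|⟨x¹³⟩| equals the order of x¹³. Compute successive powers until reaching e:
  (x¹³)¹ = x¹³, (x¹³)² = x²⁶, (x¹³)³ = x¹⁰, (x¹³)⁴ = x²³, (x¹³)⁵ = x⁷, (x¹³)⁶ = x²⁰, (x¹³)⁷ = x⁴, (x¹³)⁸ = x¹⁷, (x¹³)⁹ = x, (x¹³)¹⁰ = x¹⁴, (x¹³)¹¹ = x²⁷, (x¹³)¹² = x¹¹, (x¹³)¹³ = x²⁴, (x¹³)¹⁴ = x⁸, (x¹³)¹⁵ = x²¹, (x¹³)¹⁶ = x⁵, (x¹³)¹⁷ = x¹⁸, (x¹³)¹⁸ = x², (x¹³)¹⁹ = x¹⁵, (x¹³)²⁰ = x²⁸, (x¹³)²¹ = x¹², (x¹³)²² = x²⁵, (x¹³)²³ = x⁹, (x¹³)²⁴ = x²², (x¹³)²⁵ = x⁶, (x¹³)²⁶ = x¹⁹, (x¹³)²⁷ = x³, (x¹³)²⁸ = x¹⁶, (x¹³)²⁹ = e.
The smallest positive k with (x¹³)ᵏ = e is 29, so |⟨x¹³⟩| = 29.

Answer: 29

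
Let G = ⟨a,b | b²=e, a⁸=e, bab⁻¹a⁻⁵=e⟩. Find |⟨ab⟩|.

|⟨ab⟩| equals the order of ab. Compute successive powers until reaching e:
  (ab)¹ = ab, (ab)² = a⁶, (ab)³ = a⁷b, (ab)⁴ = a⁴, (ab)⁵ = a⁵b, (ab)⁶ = a², (ab)⁷ = a³b, (ab)⁸ = e.
The smallest positive k with (ab)ᵏ = e is 8, so |⟨ab⟩| = 8.

Answer: 8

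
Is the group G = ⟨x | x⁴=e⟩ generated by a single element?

|G| = 4. The element x has order 4 (its powers give 4 distinct elements), so ⟨x⟩ = G and G is cyclic.

Answer: Yes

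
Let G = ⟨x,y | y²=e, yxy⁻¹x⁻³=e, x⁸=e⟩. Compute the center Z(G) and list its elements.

An element z ∈ Z(G) iff z commutes with every generator.
For example x⁴ is central: (x⁴)·x = x⁵ = x·(x⁴); (x⁴)·y = x⁴y = y·(x⁴).
Whereas x ∉ Z(G) since x·y = xy ≠ x³y = y·x.
Checking each of the 16 elements this way gives Z(G) = {e, x⁴}, of order 2.

Answer: {e, x⁴}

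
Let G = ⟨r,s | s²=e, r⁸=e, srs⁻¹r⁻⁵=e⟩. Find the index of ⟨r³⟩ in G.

First find ord(r³) by computing successive powers:
  (r³)¹ = r³, (r³)² = r⁶, (r³)³ = r, (r³)⁴ = r⁴, (r³)⁵ = r⁷, (r³)⁶ = r², (r³)⁷ = r⁵, (r³)⁸ = e.
So |⟨r³⟩| = ord(r³) = 8. With |G| = 16, by Lagrange [G : ⟨r³⟩] = 16/8 = 2.

Answer: 2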